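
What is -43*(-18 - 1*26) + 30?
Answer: 1922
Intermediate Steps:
-43*(-18 - 1*26) + 30 = -43*(-18 - 26) + 30 = -43*(-44) + 30 = 1892 + 30 = 1922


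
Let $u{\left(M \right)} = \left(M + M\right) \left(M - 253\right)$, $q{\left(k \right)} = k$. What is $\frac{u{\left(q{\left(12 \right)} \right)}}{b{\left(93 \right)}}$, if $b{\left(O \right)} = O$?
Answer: $- \frac{1928}{31} \approx -62.194$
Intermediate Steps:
$u{\left(M \right)} = 2 M \left(-253 + M\right)$
$\frac{u{\left(q{\left(12 \right)} \right)}}{b{\left(93 \right)}} = \frac{2 \cdot 12 \left(-253 + 12\right)}{93} = 2 \cdot 12 \left(-241\right) \frac{1}{93} = \left(-5784\right) \frac{1}{93} = - \frac{1928}{31}$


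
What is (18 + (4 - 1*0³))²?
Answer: 484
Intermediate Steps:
(18 + (4 - 1*0³))² = (18 + (4 - 1*0))² = (18 + (4 + 0))² = (18 + 4)² = 22² = 484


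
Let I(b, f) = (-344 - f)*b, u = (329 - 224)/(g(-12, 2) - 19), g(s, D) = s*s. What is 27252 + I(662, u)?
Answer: -5025802/25 ≈ -2.0103e+5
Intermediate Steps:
g(s, D) = s²
u = 21/25 (u = (329 - 224)/((-12)² - 19) = 105/(144 - 19) = 105/125 = 105*(1/125) = 21/25 ≈ 0.84000)
I(b, f) = b*(-344 - f)
27252 + I(662, u) = 27252 - 1*662*(344 + 21/25) = 27252 - 1*662*8621/25 = 27252 - 5707102/25 = -5025802/25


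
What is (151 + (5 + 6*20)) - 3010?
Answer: -2734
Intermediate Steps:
(151 + (5 + 6*20)) - 3010 = (151 + (5 + 120)) - 3010 = (151 + 125) - 3010 = 276 - 3010 = -2734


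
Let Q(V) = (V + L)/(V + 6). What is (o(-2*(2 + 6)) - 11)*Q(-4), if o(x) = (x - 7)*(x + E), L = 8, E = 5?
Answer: 484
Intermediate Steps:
Q(V) = (8 + V)/(6 + V) (Q(V) = (V + 8)/(V + 6) = (8 + V)/(6 + V))
o(x) = (-7 + x)*(5 + x) (o(x) = (x - 7)*(x + 5) = (-7 + x)*(5 + x))
(o(-2*(2 + 6)) - 11)*Q(-4) = ((-35 + (-2*(2 + 6))**2 - (-4)*(2 + 6)) - 11)*((8 - 4)/(6 - 4)) = ((-35 + (-2*8)**2 - (-4)*8) - 11)*(4/2) = ((-35 + (-16)**2 - 2*(-16)) - 11)*((1/2)*4) = ((-35 + 256 + 32) - 11)*2 = (253 - 11)*2 = 242*2 = 484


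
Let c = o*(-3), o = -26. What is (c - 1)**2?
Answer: 5929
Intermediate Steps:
c = 78 (c = -26*(-3) = 78)
(c - 1)**2 = (78 - 1)**2 = 77**2 = 5929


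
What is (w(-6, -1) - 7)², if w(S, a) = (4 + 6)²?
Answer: 8649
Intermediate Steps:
w(S, a) = 100 (w(S, a) = 10² = 100)
(w(-6, -1) - 7)² = (100 - 7)² = 93² = 8649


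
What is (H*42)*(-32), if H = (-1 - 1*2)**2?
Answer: -12096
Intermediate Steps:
H = 9 (H = (-1 - 2)**2 = (-3)**2 = 9)
(H*42)*(-32) = (9*42)*(-32) = 378*(-32) = -12096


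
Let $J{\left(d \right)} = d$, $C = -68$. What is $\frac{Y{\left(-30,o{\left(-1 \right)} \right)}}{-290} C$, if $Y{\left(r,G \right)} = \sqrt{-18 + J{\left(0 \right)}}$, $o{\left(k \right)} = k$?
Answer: $\frac{102 i \sqrt{2}}{145} \approx 0.99483 i$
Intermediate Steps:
$Y{\left(r,G \right)} = 3 i \sqrt{2}$ ($Y{\left(r,G \right)} = \sqrt{-18 + 0} = \sqrt{-18} = 3 i \sqrt{2}$)
$\frac{Y{\left(-30,o{\left(-1 \right)} \right)}}{-290} C = \frac{3 i \sqrt{2}}{-290} \left(-68\right) = 3 i \sqrt{2} \left(- \frac{1}{290}\right) \left(-68\right) = - \frac{3 i \sqrt{2}}{290} \left(-68\right) = \frac{102 i \sqrt{2}}{145}$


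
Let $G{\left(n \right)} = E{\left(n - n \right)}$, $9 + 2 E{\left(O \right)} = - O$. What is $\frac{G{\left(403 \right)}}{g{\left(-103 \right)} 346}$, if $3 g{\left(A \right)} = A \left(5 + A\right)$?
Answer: $- \frac{27}{6985048} \approx -3.8654 \cdot 10^{-6}$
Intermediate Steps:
$g{\left(A \right)} = \frac{A \left(5 + A\right)}{3}$
$E{\left(O \right)} = - \frac{9}{2} - \frac{O}{2}$ ($E{\left(O \right)} = - \frac{9}{2} + \frac{\left(-1\right) O}{2} = - \frac{9}{2} - \frac{O}{2}$)
$G{\left(n \right)} = - \frac{9}{2}$ ($G{\left(n \right)} = - \frac{9}{2} - \frac{n - n}{2} = - \frac{9}{2} - 0 = - \frac{9}{2} + 0 = - \frac{9}{2}$)
$\frac{G{\left(403 \right)}}{g{\left(-103 \right)} 346} = - \frac{9}{2 \cdot \frac{1}{3} \left(-103\right) \left(5 - 103\right) 346} = - \frac{9}{2 \cdot \frac{1}{3} \left(-103\right) \left(-98\right) 346} = - \frac{9}{2 \cdot \frac{10094}{3} \cdot 346} = - \frac{9}{2 \cdot \frac{3492524}{3}} = \left(- \frac{9}{2}\right) \frac{3}{3492524} = - \frac{27}{6985048}$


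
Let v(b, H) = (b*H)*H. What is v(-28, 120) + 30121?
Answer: -373079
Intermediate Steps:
v(b, H) = b*H**2 (v(b, H) = (H*b)*H = b*H**2)
v(-28, 120) + 30121 = -28*120**2 + 30121 = -28*14400 + 30121 = -403200 + 30121 = -373079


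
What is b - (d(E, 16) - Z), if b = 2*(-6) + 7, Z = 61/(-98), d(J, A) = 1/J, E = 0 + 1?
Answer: -649/98 ≈ -6.6225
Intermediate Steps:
E = 1
Z = -61/98 (Z = 61*(-1/98) = -61/98 ≈ -0.62245)
b = -5 (b = -12 + 7 = -5)
b - (d(E, 16) - Z) = -5 - (1/1 - 1*(-61/98)) = -5 - (1 + 61/98) = -5 - 1*159/98 = -5 - 159/98 = -649/98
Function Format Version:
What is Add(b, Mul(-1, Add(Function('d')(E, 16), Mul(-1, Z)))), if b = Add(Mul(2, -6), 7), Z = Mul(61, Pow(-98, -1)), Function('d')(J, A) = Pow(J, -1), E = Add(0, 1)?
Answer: Rational(-649, 98) ≈ -6.6225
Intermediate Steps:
E = 1
Z = Rational(-61, 98) (Z = Mul(61, Rational(-1, 98)) = Rational(-61, 98) ≈ -0.62245)
b = -5 (b = Add(-12, 7) = -5)
Add(b, Mul(-1, Add(Function('d')(E, 16), Mul(-1, Z)))) = Add(-5, Mul(-1, Add(Pow(1, -1), Mul(-1, Rational(-61, 98))))) = Add(-5, Mul(-1, Add(1, Rational(61, 98)))) = Add(-5, Mul(-1, Rational(159, 98))) = Add(-5, Rational(-159, 98)) = Rational(-649, 98)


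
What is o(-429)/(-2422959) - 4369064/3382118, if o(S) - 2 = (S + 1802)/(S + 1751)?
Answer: -2332464798857513/1805572892124694 ≈ -1.2918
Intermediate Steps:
o(S) = 2 + (1802 + S)/(1751 + S) (o(S) = 2 + (S + 1802)/(S + 1751) = 2 + (1802 + S)/(1751 + S))
o(-429)/(-2422959) - 4369064/3382118 = (3*(1768 - 429)/(1751 - 429))/(-2422959) - 4369064/3382118 = (3*1339/1322)*(-1/2422959) - 4369064*1/3382118 = (3*(1/1322)*1339)*(-1/2422959) - 2184532/1691059 = (4017/1322)*(-1/2422959) - 2184532/1691059 = -1339/1067717266 - 2184532/1691059 = -2332464798857513/1805572892124694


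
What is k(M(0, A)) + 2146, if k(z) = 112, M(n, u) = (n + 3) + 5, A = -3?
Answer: 2258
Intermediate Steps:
M(n, u) = 8 + n (M(n, u) = (3 + n) + 5 = 8 + n)
k(M(0, A)) + 2146 = 112 + 2146 = 2258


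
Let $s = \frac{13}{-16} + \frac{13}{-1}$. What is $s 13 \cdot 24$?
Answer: $- \frac{8619}{2} \approx -4309.5$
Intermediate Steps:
$s = - \frac{221}{16}$ ($s = 13 \left(- \frac{1}{16}\right) + 13 \left(-1\right) = - \frac{13}{16} - 13 = - \frac{221}{16} \approx -13.813$)
$s 13 \cdot 24 = \left(- \frac{221}{16}\right) 13 \cdot 24 = \left(- \frac{2873}{16}\right) 24 = - \frac{8619}{2}$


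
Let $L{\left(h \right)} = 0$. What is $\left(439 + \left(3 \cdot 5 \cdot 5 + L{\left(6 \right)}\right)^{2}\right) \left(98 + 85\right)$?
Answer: $1109712$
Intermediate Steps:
$\left(439 + \left(3 \cdot 5 \cdot 5 + L{\left(6 \right)}\right)^{2}\right) \left(98 + 85\right) = \left(439 + \left(3 \cdot 5 \cdot 5 + 0\right)^{2}\right) \left(98 + 85\right) = \left(439 + \left(15 \cdot 5 + 0\right)^{2}\right) 183 = \left(439 + \left(75 + 0\right)^{2}\right) 183 = \left(439 + 75^{2}\right) 183 = \left(439 + 5625\right) 183 = 6064 \cdot 183 = 1109712$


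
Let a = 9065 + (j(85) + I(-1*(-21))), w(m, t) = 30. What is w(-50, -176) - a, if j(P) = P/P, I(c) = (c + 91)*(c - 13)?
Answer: -9932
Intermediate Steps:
I(c) = (-13 + c)*(91 + c) (I(c) = (91 + c)*(-13 + c) = (-13 + c)*(91 + c))
j(P) = 1
a = 9962 (a = 9065 + (1 + (-1183 + (-1*(-21))² + 78*(-1*(-21)))) = 9065 + (1 + (-1183 + 21² + 78*21)) = 9065 + (1 + (-1183 + 441 + 1638)) = 9065 + (1 + 896) = 9065 + 897 = 9962)
w(-50, -176) - a = 30 - 1*9962 = 30 - 9962 = -9932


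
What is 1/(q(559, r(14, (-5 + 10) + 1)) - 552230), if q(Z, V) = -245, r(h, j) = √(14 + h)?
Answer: -1/552475 ≈ -1.8100e-6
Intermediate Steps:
1/(q(559, r(14, (-5 + 10) + 1)) - 552230) = 1/(-245 - 552230) = 1/(-552475) = -1/552475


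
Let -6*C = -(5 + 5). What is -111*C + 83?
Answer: -102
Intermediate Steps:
C = 5/3 (C = -(-1)*(5 + 5)/6 = -(-1)*10/6 = -⅙*(-10) = 5/3 ≈ 1.6667)
-111*C + 83 = -111*5/3 + 83 = -185 + 83 = -102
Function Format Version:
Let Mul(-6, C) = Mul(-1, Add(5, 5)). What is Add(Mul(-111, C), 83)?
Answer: -102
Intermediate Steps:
C = Rational(5, 3) (C = Mul(Rational(-1, 6), Mul(-1, Add(5, 5))) = Mul(Rational(-1, 6), Mul(-1, 10)) = Mul(Rational(-1, 6), -10) = Rational(5, 3) ≈ 1.6667)
Add(Mul(-111, C), 83) = Add(Mul(-111, Rational(5, 3)), 83) = Add(-185, 83) = -102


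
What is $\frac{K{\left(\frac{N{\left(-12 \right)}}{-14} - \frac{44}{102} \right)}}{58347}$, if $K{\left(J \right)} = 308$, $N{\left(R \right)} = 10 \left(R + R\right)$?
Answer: $\frac{308}{58347} \approx 0.0052788$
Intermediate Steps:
$N{\left(R \right)} = 20 R$ ($N{\left(R \right)} = 10 \cdot 2 R = 20 R$)
$\frac{K{\left(\frac{N{\left(-12 \right)}}{-14} - \frac{44}{102} \right)}}{58347} = \frac{308}{58347}$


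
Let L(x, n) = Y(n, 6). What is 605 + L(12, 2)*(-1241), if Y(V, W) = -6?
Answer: 8051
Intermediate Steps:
L(x, n) = -6
605 + L(12, 2)*(-1241) = 605 - 6*(-1241) = 605 + 7446 = 8051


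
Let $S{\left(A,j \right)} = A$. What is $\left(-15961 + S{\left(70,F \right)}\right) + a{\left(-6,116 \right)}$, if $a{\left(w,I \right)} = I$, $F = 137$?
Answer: $-15775$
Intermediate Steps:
$\left(-15961 + S{\left(70,F \right)}\right) + a{\left(-6,116 \right)} = \left(-15961 + 70\right) + 116 = -15891 + 116 = -15775$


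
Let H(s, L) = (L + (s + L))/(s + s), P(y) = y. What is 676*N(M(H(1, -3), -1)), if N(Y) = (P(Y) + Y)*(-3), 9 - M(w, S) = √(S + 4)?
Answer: -36504 + 4056*√3 ≈ -29479.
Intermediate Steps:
H(s, L) = (s + 2*L)/(2*s) (H(s, L) = (L + (L + s))/((2*s)) = (s + 2*L)*(1/(2*s)) = (s + 2*L)/(2*s))
M(w, S) = 9 - √(4 + S) (M(w, S) = 9 - √(S + 4) = 9 - √(4 + S))
N(Y) = -6*Y (N(Y) = (Y + Y)*(-3) = (2*Y)*(-3) = -6*Y)
676*N(M(H(1, -3), -1)) = 676*(-6*(9 - √(4 - 1))) = 676*(-6*(9 - √3)) = 676*(-54 + 6*√3) = -36504 + 4056*√3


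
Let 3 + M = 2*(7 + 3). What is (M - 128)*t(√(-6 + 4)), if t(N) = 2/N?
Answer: 111*I*√2 ≈ 156.98*I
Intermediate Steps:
M = 17 (M = -3 + 2*(7 + 3) = -3 + 2*10 = -3 + 20 = 17)
(M - 128)*t(√(-6 + 4)) = (17 - 128)*(2/(√(-6 + 4))) = -222/(√(-2)) = -222/(I*√2) = -222*(-I*√2/2) = -(-111)*I*√2 = 111*I*√2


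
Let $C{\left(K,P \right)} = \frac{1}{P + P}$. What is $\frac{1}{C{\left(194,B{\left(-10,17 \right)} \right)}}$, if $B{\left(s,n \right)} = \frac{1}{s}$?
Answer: $- \frac{1}{5} \approx -0.2$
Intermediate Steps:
$C{\left(K,P \right)} = \frac{1}{2 P}$
$\frac{1}{C{\left(194,B{\left(-10,17 \right)} \right)}} = \frac{1}{\frac{1}{2} \frac{1}{\frac{1}{-10}}} = \frac{1}{\frac{1}{2} \frac{1}{- \frac{1}{10}}} = \frac{1}{\frac{1}{2} \left(-10\right)} = \frac{1}{-5} = - \frac{1}{5}$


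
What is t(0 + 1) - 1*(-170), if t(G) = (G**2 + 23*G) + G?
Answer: 195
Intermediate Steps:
t(G) = G**2 + 24*G
t(0 + 1) - 1*(-170) = (0 + 1)*(24 + (0 + 1)) - 1*(-170) = 1*(24 + 1) + 170 = 1*25 + 170 = 25 + 170 = 195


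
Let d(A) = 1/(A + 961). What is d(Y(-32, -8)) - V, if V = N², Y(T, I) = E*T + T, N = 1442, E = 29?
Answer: -2079363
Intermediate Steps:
Y(T, I) = 30*T (Y(T, I) = 29*T + T = 30*T)
d(A) = 1/(961 + A)
V = 2079364 (V = 1442² = 2079364)
d(Y(-32, -8)) - V = 1/(961 + 30*(-32)) - 1*2079364 = 1/(961 - 960) - 2079364 = 1/1 - 2079364 = 1 - 2079364 = -2079363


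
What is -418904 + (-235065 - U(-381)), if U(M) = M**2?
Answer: -799130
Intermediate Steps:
-418904 + (-235065 - U(-381)) = -418904 + (-235065 - 1*(-381)**2) = -418904 + (-235065 - 1*145161) = -418904 + (-235065 - 145161) = -418904 - 380226 = -799130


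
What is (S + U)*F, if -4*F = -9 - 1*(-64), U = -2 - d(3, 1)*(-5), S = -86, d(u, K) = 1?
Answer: 4565/4 ≈ 1141.3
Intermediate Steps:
U = 3 (U = -2 - 1*1*(-5) = -2 - 1*(-5) = -2 + 5 = 3)
F = -55/4 (F = -(-9 - 1*(-64))/4 = -(-9 + 64)/4 = -¼*55 = -55/4 ≈ -13.750)
(S + U)*F = (-86 + 3)*(-55/4) = -83*(-55/4) = 4565/4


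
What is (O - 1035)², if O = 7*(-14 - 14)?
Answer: 1515361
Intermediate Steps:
O = -196 (O = 7*(-28) = -196)
(O - 1035)² = (-196 - 1035)² = (-1231)² = 1515361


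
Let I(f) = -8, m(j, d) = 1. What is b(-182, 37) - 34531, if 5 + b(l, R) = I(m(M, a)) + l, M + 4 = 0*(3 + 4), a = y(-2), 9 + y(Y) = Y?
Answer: -34726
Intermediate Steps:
y(Y) = -9 + Y
a = -11 (a = -9 - 2 = -11)
M = -4 (M = -4 + 0*(3 + 4) = -4 + 0*7 = -4 + 0 = -4)
b(l, R) = -13 + l (b(l, R) = -5 + (-8 + l) = -13 + l)
b(-182, 37) - 34531 = (-13 - 182) - 34531 = -195 - 34531 = -34726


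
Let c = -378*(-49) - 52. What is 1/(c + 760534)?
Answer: 1/779004 ≈ 1.2837e-6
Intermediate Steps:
c = 18470 (c = 18522 - 52 = 18470)
1/(c + 760534) = 1/(18470 + 760534) = 1/779004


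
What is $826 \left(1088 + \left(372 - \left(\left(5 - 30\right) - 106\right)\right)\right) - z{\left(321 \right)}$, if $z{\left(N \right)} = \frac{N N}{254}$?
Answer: $\frac{333695123}{254} \approx 1.3138 \cdot 10^{6}$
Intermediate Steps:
$z{\left(N \right)} = \frac{N^{2}}{254}$ ($z{\left(N \right)} = N^{2} \cdot \frac{1}{254} = \frac{N^{2}}{254}$)
$826 \left(1088 + \left(372 - \left(\left(5 - 30\right) - 106\right)\right)\right) - z{\left(321 \right)} = 826 \left(1088 + \left(372 - \left(\left(5 - 30\right) - 106\right)\right)\right) - \frac{321^{2}}{254} = 826 \left(1088 + \left(372 - \left(-25 - 106\right)\right)\right) - \frac{1}{254} \cdot 103041 = 826 \left(1088 + \left(372 - -131\right)\right) - \frac{103041}{254} = 826 \left(1088 + \left(372 + 131\right)\right) - \frac{103041}{254} = 826 \left(1088 + 503\right) - \frac{103041}{254} = 826 \cdot 1591 - \frac{103041}{254} = 1314166 - \frac{103041}{254} = \frac{333695123}{254}$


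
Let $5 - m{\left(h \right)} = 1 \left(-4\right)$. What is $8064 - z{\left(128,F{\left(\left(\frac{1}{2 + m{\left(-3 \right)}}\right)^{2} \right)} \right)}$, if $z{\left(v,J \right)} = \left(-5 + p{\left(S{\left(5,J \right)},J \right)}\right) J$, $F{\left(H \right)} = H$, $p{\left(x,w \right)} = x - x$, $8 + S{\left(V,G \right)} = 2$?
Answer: $\frac{975749}{121} \approx 8064.0$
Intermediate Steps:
$S{\left(V,G \right)} = -6$ ($S{\left(V,G \right)} = -8 + 2 = -6$)
$p{\left(x,w \right)} = 0$
$m{\left(h \right)} = 9$ ($m{\left(h \right)} = 5 - 1 \left(-4\right) = 5 - -4 = 5 + 4 = 9$)
$z{\left(v,J \right)} = - 5 J$ ($z{\left(v,J \right)} = \left(-5 + 0\right) J = - 5 J$)
$8064 - z{\left(128,F{\left(\left(\frac{1}{2 + m{\left(-3 \right)}}\right)^{2} \right)} \right)} = 8064 - - 5 \left(\frac{1}{2 + 9}\right)^{2} = 8064 - - 5 \left(\frac{1}{11}\right)^{2} = 8064 - - \frac{5}{121} = 8064 + \frac{5}{121} = \frac{975749}{121}$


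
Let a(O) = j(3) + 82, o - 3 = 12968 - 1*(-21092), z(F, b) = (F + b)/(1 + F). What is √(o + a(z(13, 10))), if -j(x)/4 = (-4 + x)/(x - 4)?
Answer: √34141 ≈ 184.77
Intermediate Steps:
j(x) = -4 (j(x) = -4*(-4 + x)/(x - 4) = -4*(-4 + x)/(-4 + x) = -4*1 = -4)
z(F, b) = (F + b)/(1 + F)
o = 34063 (o = 3 + (12968 - 1*(-21092)) = 3 + (12968 + 21092) = 3 + 34060 = 34063)
a(O) = 78 (a(O) = -4 + 82 = 78)
√(o + a(z(13, 10))) = √(34063 + 78) = √34141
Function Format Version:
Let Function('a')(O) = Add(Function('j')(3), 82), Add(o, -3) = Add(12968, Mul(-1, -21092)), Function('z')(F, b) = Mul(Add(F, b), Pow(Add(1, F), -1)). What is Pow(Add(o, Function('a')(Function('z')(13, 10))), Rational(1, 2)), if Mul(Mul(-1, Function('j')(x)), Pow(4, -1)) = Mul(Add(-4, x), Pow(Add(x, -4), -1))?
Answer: Pow(34141, Rational(1, 2)) ≈ 184.77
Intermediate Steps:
Function('j')(x) = -4 (Function('j')(x) = Mul(-4, Mul(Add(-4, x), Pow(Add(x, -4), -1))) = Mul(-4, Mul(Add(-4, x), Pow(Add(-4, x), -1))) = Mul(-4, 1) = -4)
Function('z')(F, b) = Mul(Pow(Add(1, F), -1), Add(F, b))
o = 34063 (o = Add(3, Add(12968, Mul(-1, -21092))) = Add(3, Add(12968, 21092)) = Add(3, 34060) = 34063)
Function('a')(O) = 78 (Function('a')(O) = Add(-4, 82) = 78)
Pow(Add(o, Function('a')(Function('z')(13, 10))), Rational(1, 2)) = Pow(Add(34063, 78), Rational(1, 2)) = Pow(34141, Rational(1, 2))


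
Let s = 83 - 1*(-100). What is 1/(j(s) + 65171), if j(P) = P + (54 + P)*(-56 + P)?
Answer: 1/95453 ≈ 1.0476e-5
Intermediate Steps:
s = 183 (s = 83 + 100 = 183)
j(P) = P + (-56 + P)*(54 + P)
1/(j(s) + 65171) = 1/((-3024 + 183**2 - 1*183) + 65171) = 1/((-3024 + 33489 - 183) + 65171) = 1/(30282 + 65171) = 1/95453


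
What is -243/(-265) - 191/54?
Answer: -37493/14310 ≈ -2.6201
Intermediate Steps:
-243/(-265) - 191/54 = -243*(-1/265) - 191*1/54 = 243/265 - 191/54 = -37493/14310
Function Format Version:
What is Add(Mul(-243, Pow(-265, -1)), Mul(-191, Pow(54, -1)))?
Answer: Rational(-37493, 14310) ≈ -2.6201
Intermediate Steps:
Add(Mul(-243, Pow(-265, -1)), Mul(-191, Pow(54, -1))) = Add(Mul(-243, Rational(-1, 265)), Mul(-191, Rational(1, 54))) = Add(Rational(243, 265), Rational(-191, 54)) = Rational(-37493, 14310)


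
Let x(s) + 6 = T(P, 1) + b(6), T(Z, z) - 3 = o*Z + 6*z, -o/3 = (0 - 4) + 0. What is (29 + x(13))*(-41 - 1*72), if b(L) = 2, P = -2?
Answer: -1130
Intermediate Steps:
o = 12 (o = -3*((0 - 4) + 0) = -3*(-4 + 0) = -3*(-4) = 12)
T(Z, z) = 3 + 6*z + 12*Z (T(Z, z) = 3 + (12*Z + 6*z) = 3 + (6*z + 12*Z) = 3 + 6*z + 12*Z)
x(s) = -19 (x(s) = -6 + ((3 + 6*1 + 12*(-2)) + 2) = -6 + ((3 + 6 - 24) + 2) = -6 + (-15 + 2) = -6 - 13 = -19)
(29 + x(13))*(-41 - 1*72) = (29 - 19)*(-41 - 1*72) = 10*(-41 - 72) = 10*(-113) = -1130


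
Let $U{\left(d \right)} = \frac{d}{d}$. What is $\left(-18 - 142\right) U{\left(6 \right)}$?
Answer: $-160$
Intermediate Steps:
$U{\left(d \right)} = 1$
$\left(-18 - 142\right) U{\left(6 \right)} = \left(-18 - 142\right) 1 = \left(-160\right) 1 = -160$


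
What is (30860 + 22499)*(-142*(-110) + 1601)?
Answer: 918895339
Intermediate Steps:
(30860 + 22499)*(-142*(-110) + 1601) = 53359*(15620 + 1601) = 53359*17221 = 918895339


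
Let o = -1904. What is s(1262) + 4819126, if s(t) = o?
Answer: 4817222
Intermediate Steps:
s(t) = -1904
s(1262) + 4819126 = -1904 + 4819126 = 4817222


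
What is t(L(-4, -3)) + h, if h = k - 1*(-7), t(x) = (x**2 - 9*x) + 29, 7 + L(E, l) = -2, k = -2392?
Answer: -2194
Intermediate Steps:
L(E, l) = -9 (L(E, l) = -7 - 2 = -9)
t(x) = 29 + x**2 - 9*x
h = -2385 (h = -2392 - 1*(-7) = -2392 + 7 = -2385)
t(L(-4, -3)) + h = (29 + (-9)**2 - 9*(-9)) - 2385 = (29 + 81 + 81) - 2385 = 191 - 2385 = -2194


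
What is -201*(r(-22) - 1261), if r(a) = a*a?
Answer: 156177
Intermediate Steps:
r(a) = a²
-201*(r(-22) - 1261) = -201*((-22)² - 1261) = -201*(484 - 1261) = -201*(-777) = 156177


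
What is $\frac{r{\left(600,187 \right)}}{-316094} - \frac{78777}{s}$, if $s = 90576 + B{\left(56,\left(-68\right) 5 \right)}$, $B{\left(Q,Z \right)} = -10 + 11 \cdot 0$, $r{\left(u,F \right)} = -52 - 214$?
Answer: $- \frac{12438423241}{14313684602} \approx -0.86899$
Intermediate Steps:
$r{\left(u,F \right)} = -266$ ($r{\left(u,F \right)} = -52 - 214 = -266$)
$B{\left(Q,Z \right)} = -10$ ($B{\left(Q,Z \right)} = -10 + 0 = -10$)
$s = 90566$ ($s = 90576 - 10 = 90566$)
$\frac{r{\left(600,187 \right)}}{-316094} - \frac{78777}{s} = - \frac{266}{-316094} - \frac{78777}{90566} = \left(-266\right) \left(- \frac{1}{316094}\right) - \frac{78777}{90566} = \frac{133}{158047} - \frac{78777}{90566} = - \frac{12438423241}{14313684602}$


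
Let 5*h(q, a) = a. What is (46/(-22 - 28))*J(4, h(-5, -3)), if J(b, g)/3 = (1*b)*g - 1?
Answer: 1173/125 ≈ 9.3840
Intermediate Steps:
h(q, a) = a/5
J(b, g) = -3 + 3*b*g (J(b, g) = 3*((1*b)*g - 1) = 3*(b*g - 1) = 3*(-1 + b*g) = -3 + 3*b*g)
(46/(-22 - 28))*J(4, h(-5, -3)) = (46/(-22 - 28))*(-3 + 3*4*((⅕)*(-3))) = (46/(-50))*(-3 + 3*4*(-⅗)) = (46*(-1/50))*(-3 - 36/5) = -23/25*(-51/5) = 1173/125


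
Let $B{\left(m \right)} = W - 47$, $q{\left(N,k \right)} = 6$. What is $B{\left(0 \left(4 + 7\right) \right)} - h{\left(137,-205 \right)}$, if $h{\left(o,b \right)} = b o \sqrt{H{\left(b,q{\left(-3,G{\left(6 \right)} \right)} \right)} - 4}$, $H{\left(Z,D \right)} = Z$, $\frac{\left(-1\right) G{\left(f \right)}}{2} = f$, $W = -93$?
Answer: $-140 + 28085 i \sqrt{209} \approx -140.0 + 4.0602 \cdot 10^{5} i$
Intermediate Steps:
$G{\left(f \right)} = - 2 f$
$B{\left(m \right)} = -140$ ($B{\left(m \right)} = -93 - 47 = -140$)
$h{\left(o,b \right)} = b o \sqrt{-4 + b}$ ($h{\left(o,b \right)} = b o \sqrt{b - 4} = b o \sqrt{-4 + b}$)
$B{\left(0 \left(4 + 7\right) \right)} - h{\left(137,-205 \right)} = -140 - \left(-205\right) 137 \sqrt{-4 - 205} = -140 - \left(-205\right) 137 \sqrt{-209} = -140 - \left(-205\right) 137 i \sqrt{209} = -140 - - 28085 i \sqrt{209} = -140 + 28085 i \sqrt{209}$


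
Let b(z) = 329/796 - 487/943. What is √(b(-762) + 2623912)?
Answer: √369605800457637467/375314 ≈ 1619.8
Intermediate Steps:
b(z) = -77405/750628 (b(z) = 329*(1/796) - 487*1/943 = 329/796 - 487/943 = -77405/750628)
√(b(-762) + 2623912) = √(-77405/750628 + 2623912) = √(1969581739331/750628) = √369605800457637467/375314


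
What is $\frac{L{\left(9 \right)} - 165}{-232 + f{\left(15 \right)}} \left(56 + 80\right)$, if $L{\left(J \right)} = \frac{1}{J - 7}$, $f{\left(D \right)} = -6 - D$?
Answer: $\frac{22372}{253} \approx 88.427$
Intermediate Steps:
$L{\left(J \right)} = \frac{1}{-7 + J}$
$\frac{L{\left(9 \right)} - 165}{-232 + f{\left(15 \right)}} \left(56 + 80\right) = \frac{\frac{1}{-7 + 9} - 165}{-232 - 21} \left(56 + 80\right) = \frac{\frac{1}{2} - 165}{-232 - 21} \cdot 136 = - \frac{329}{2 \left(-253\right)} 136 = \left(- \frac{329}{2}\right) \left(- \frac{1}{253}\right) 136 = \frac{329}{506} \cdot 136 = \frac{22372}{253}$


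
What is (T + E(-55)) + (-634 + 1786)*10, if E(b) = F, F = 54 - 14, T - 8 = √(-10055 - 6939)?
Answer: 11568 + I*√16994 ≈ 11568.0 + 130.36*I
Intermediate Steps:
T = 8 + I*√16994 (T = 8 + √(-10055 - 6939) = 8 + √(-16994) = 8 + I*√16994 ≈ 8.0 + 130.36*I)
F = 40
E(b) = 40
(T + E(-55)) + (-634 + 1786)*10 = ((8 + I*√16994) + 40) + (-634 + 1786)*10 = (48 + I*√16994) + 1152*10 = (48 + I*√16994) + 11520 = 11568 + I*√16994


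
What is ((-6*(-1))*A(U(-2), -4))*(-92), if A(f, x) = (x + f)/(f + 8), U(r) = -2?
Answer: 552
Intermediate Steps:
A(f, x) = (f + x)/(8 + f)
((-6*(-1))*A(U(-2), -4))*(-92) = ((-6*(-1))*((-2 - 4)/(8 - 2)))*(-92) = (6*(-6/6))*(-92) = (6*((1/6)*(-6)))*(-92) = (6*(-1))*(-92) = -6*(-92) = 552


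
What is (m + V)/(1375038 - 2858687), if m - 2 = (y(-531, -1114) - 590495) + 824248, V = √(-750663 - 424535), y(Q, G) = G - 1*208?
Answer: -232433/1483649 - I*√1175198/1483649 ≈ -0.15666 - 0.00073067*I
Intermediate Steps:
y(Q, G) = -208 + G (y(Q, G) = G - 208 = -208 + G)
V = I*√1175198 (V = √(-1175198) = I*√1175198 ≈ 1084.1*I)
m = 232433 (m = 2 + (((-208 - 1114) - 590495) + 824248) = 2 + ((-1322 - 590495) + 824248) = 2 + (-591817 + 824248) = 2 + 232431 = 232433)
(m + V)/(1375038 - 2858687) = (232433 + I*√1175198)/(1375038 - 2858687) = (232433 + I*√1175198)/(-1483649) = (232433 + I*√1175198)*(-1/1483649) = -232433/1483649 - I*√1175198/1483649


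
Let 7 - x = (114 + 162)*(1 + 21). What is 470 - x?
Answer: 6535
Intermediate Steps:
x = -6065 (x = 7 - (114 + 162)*(1 + 21) = 7 - 276*22 = 7 - 1*6072 = 7 - 6072 = -6065)
470 - x = 470 - 1*(-6065) = 470 + 6065 = 6535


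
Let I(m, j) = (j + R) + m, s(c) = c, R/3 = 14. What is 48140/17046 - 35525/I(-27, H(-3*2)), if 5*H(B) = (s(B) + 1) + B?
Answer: -1512357395/545472 ≈ -2772.6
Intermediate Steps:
R = 42 (R = 3*14 = 42)
H(B) = ⅕ + 2*B/5 (H(B) = ((B + 1) + B)/5 = ((1 + B) + B)/5 = (1 + 2*B)/5 = ⅕ + 2*B/5)
I(m, j) = 42 + j + m (I(m, j) = (j + 42) + m = (42 + j) + m = 42 + j + m)
48140/17046 - 35525/I(-27, H(-3*2)) = 48140/17046 - 35525/(42 + (⅕ + 2*(-3*2)/5) - 27) = 48140*(1/17046) - 35525/(42 + (⅕ + (⅖)*(-6)) - 27) = 24070/8523 - 35525/(42 + (⅕ - 12/5) - 27) = 24070/8523 - 35525/(42 - 11/5 - 27) = 24070/8523 - 35525/64/5 = 24070/8523 - 35525*5/64 = 24070/8523 - 177625/64 = -1512357395/545472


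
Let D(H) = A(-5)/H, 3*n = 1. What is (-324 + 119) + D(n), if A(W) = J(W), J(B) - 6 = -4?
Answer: -199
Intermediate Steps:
J(B) = 2 (J(B) = 6 - 4 = 2)
A(W) = 2
n = 1/3 (n = (1/3)*1 = 1/3 ≈ 0.33333)
D(H) = 2/H
(-324 + 119) + D(n) = (-324 + 119) + 2/(1/3) = -205 + 2*3 = -205 + 6 = -199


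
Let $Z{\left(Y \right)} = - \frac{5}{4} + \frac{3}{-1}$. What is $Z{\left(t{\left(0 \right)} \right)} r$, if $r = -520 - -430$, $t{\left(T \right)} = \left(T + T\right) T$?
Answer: $\frac{765}{2} \approx 382.5$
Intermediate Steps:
$t{\left(T \right)} = 2 T^{2}$ ($t{\left(T \right)} = 2 T T = 2 T^{2}$)
$Z{\left(Y \right)} = - \frac{17}{4}$ ($Z{\left(Y \right)} = \left(-5\right) \frac{1}{4} + 3 \left(-1\right) = - \frac{5}{4} - 3 = - \frac{17}{4}$)
$r = -90$ ($r = -520 + 430 = -90$)
$Z{\left(t{\left(0 \right)} \right)} r = \left(- \frac{17}{4}\right) \left(-90\right) = \frac{765}{2}$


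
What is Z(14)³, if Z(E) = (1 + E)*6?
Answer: 729000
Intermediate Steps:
Z(E) = 6 + 6*E
Z(14)³ = (6 + 6*14)³ = (6 + 84)³ = 90³ = 729000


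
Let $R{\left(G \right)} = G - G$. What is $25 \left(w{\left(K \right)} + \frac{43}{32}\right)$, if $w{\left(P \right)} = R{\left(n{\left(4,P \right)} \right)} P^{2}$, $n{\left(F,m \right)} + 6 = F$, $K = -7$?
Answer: $\frac{1075}{32} \approx 33.594$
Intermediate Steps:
$n{\left(F,m \right)} = -6 + F$
$R{\left(G \right)} = 0$
$w{\left(P \right)} = 0$ ($w{\left(P \right)} = 0 P^{2} = 0$)
$25 \left(w{\left(K \right)} + \frac{43}{32}\right) = 25 \left(0 + \frac{43}{32}\right) = 25 \cdot \frac{43}{32} = \frac{1075}{32}$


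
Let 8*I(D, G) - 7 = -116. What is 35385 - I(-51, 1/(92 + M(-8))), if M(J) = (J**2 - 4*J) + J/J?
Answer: 283189/8 ≈ 35399.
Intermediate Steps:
M(J) = 1 + J**2 - 4*J (M(J) = (J**2 - 4*J) + 1 = 1 + J**2 - 4*J)
I(D, G) = -109/8 (I(D, G) = 7/8 + (1/8)*(-116) = 7/8 - 29/2 = -109/8)
35385 - I(-51, 1/(92 + M(-8))) = 35385 - 1*(-109/8) = 35385 + 109/8 = 283189/8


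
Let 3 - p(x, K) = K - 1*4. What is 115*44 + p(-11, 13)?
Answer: 5054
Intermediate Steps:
p(x, K) = 7 - K (p(x, K) = 3 - (K - 1*4) = 3 - (K - 4) = 3 - (-4 + K) = 3 + (4 - K) = 7 - K)
115*44 + p(-11, 13) = 115*44 + (7 - 1*13) = 5060 + (7 - 13) = 5060 - 6 = 5054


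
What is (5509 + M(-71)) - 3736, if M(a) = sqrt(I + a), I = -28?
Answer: 1773 + 3*I*sqrt(11) ≈ 1773.0 + 9.9499*I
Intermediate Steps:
M(a) = sqrt(-28 + a)
(5509 + M(-71)) - 3736 = (5509 + sqrt(-28 - 71)) - 3736 = (5509 + sqrt(-99)) - 3736 = (5509 + 3*I*sqrt(11)) - 3736 = 1773 + 3*I*sqrt(11)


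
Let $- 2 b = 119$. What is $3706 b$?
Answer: $-220507$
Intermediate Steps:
$b = - \frac{119}{2}$ ($b = \left(- \frac{1}{2}\right) 119 = - \frac{119}{2} \approx -59.5$)
$3706 b = 3706 \left(- \frac{119}{2}\right) = -220507$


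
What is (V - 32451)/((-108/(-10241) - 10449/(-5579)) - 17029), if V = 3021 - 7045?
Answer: 59542351715/27795327254 ≈ 2.1422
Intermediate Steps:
V = -4024
(V - 32451)/((-108/(-10241) - 10449/(-5579)) - 17029) = (-4024 - 32451)/((-108/(-10241) - 10449/(-5579)) - 17029) = -36475/((-108*(-1/10241) - 10449*(-1/5579)) - 17029) = -36475/((108/10241 + 10449/5579) - 17029) = -36475/(15372963/8162077 - 17029) = -36475/(-138976636270/8162077) = -36475*(-8162077/138976636270) = 59542351715/27795327254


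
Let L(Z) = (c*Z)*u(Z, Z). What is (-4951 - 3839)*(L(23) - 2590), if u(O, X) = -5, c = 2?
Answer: 24787800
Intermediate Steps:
L(Z) = -10*Z (L(Z) = (2*Z)*(-5) = -10*Z)
(-4951 - 3839)*(L(23) - 2590) = (-4951 - 3839)*(-10*23 - 2590) = -8790*(-230 - 2590) = -8790*(-2820) = 24787800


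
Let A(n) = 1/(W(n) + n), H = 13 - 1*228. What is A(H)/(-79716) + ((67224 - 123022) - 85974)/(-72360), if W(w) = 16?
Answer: 1398630551/713856780 ≈ 1.9593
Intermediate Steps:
H = -215 (H = 13 - 228 = -215)
A(n) = 1/(16 + n)
A(H)/(-79716) + ((67224 - 123022) - 85974)/(-72360) = 1/((16 - 215)*(-79716)) + ((67224 - 123022) - 85974)/(-72360) = -1/79716/(-199) + (-55798 - 85974)*(-1/72360) = -1/199*(-1/79716) - 141772*(-1/72360) = 1/15863484 + 529/270 = 1398630551/713856780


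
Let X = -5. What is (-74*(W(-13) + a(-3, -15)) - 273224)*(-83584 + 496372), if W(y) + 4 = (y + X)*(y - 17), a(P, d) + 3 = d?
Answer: -128606578128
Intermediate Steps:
a(P, d) = -3 + d
W(y) = -4 + (-17 + y)*(-5 + y) (W(y) = -4 + (y - 5)*(y - 17) = -4 + (-5 + y)*(-17 + y) = -4 + (-17 + y)*(-5 + y))
(-74*(W(-13) + a(-3, -15)) - 273224)*(-83584 + 496372) = (-74*((81 + (-13)² - 22*(-13)) + (-3 - 15)) - 273224)*(-83584 + 496372) = (-74*((81 + 169 + 286) - 18) - 273224)*412788 = (-74*(536 - 18) - 273224)*412788 = (-74*518 - 273224)*412788 = (-38332 - 273224)*412788 = -311556*412788 = -128606578128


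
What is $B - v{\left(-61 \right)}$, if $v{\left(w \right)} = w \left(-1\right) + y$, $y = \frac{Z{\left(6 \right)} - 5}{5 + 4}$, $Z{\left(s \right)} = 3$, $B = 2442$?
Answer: $\frac{21431}{9} \approx 2381.2$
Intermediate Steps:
$y = - \frac{2}{9}$ ($y = \frac{3 - 5}{5 + 4} = - \frac{2}{9} \approx -0.22222$)
$v{\left(w \right)} = - \frac{2}{9} - w$ ($v{\left(w \right)} = w \left(-1\right) - \frac{2}{9} = - w - \frac{2}{9} = - \frac{2}{9} - w$)
$B - v{\left(-61 \right)} = 2442 - \left(- \frac{2}{9} - -61\right) = 2442 - \left(- \frac{2}{9} + 61\right) = 2442 - \frac{547}{9} = \frac{21431}{9}$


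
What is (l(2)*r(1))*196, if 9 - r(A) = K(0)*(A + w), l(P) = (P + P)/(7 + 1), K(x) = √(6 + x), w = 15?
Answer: 882 - 1568*√6 ≈ -2958.8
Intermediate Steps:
l(P) = P/4 (l(P) = (2*P)/8 = (2*P)*(⅛) = P/4)
r(A) = 9 - √6*(15 + A) (r(A) = 9 - √(6 + 0)*(A + 15) = 9 - √6*(15 + A))
(l(2)*r(1))*196 = (((¼)*2)*(9 - 15*√6 - 1*1*√6))*196 = ((9 - 15*√6 - √6)/2)*196 = ((9 - 16*√6)/2)*196 = (9/2 - 8*√6)*196 = 882 - 1568*√6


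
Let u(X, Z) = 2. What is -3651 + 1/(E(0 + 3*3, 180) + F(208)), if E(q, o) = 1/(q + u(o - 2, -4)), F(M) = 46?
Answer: -1851046/507 ≈ -3651.0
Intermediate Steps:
E(q, o) = 1/(2 + q) (E(q, o) = 1/(q + 2) = 1/(2 + q))
-3651 + 1/(E(0 + 3*3, 180) + F(208)) = -3651 + 1/(1/(2 + (0 + 3*3)) + 46) = -3651 + 1/(1/(2 + (0 + 9)) + 46) = -3651 + 1/(1/(2 + 9) + 46) = -3651 + 1/(1/11 + 46) = -3651 + 1/(507/11) = -3651 + 11/507 = -1851046/507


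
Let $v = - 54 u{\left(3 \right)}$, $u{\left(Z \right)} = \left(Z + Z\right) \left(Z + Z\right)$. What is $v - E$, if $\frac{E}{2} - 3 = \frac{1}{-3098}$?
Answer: $- \frac{3020549}{1549} \approx -1950.0$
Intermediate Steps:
$u{\left(Z \right)} = 4 Z^{2}$ ($u{\left(Z \right)} = 2 Z 2 Z = 4 Z^{2}$)
$E = \frac{9293}{1549}$ ($E = 6 + \frac{2}{-3098} = 6 + 2 \left(- \frac{1}{3098}\right) = 6 - \frac{1}{1549} = \frac{9293}{1549} \approx 5.9994$)
$v = -1944$ ($v = - 54 \cdot 4 \cdot 3^{2} = - 54 \cdot 4 \cdot 9 = \left(-54\right) 36 = -1944$)
$v - E = -1944 - \frac{9293}{1549} = - \frac{3020549}{1549}$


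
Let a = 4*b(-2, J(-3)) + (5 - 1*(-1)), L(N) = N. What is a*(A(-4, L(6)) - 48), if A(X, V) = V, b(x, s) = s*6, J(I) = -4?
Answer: 3780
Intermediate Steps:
b(x, s) = 6*s
a = -90 (a = 4*(6*(-4)) + (5 - 1*(-1)) = 4*(-24) + (5 + 1) = -96 + 6 = -90)
a*(A(-4, L(6)) - 48) = -90*(6 - 48) = -90*(-42) = 3780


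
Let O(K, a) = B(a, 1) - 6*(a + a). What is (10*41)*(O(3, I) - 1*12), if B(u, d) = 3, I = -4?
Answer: 15990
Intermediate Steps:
O(K, a) = 3 - 12*a (O(K, a) = 3 - 6*(a + a) = 3 - 6*2*a = 3 - 12*a)
(10*41)*(O(3, I) - 1*12) = (10*41)*((3 - 12*(-4)) - 1*12) = 410*((3 + 48) - 12) = 410*(51 - 12) = 410*39 = 15990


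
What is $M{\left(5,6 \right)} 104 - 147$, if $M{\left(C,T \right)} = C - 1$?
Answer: $269$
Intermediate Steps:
$M{\left(C,T \right)} = -1 + C$
$M{\left(5,6 \right)} 104 - 147 = \left(-1 + 5\right) 104 - 147 = 4 \cdot 104 - 147 = 416 - 147 = 269$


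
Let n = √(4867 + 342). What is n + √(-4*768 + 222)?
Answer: √5209 + 5*I*√114 ≈ 72.173 + 53.385*I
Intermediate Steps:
n = √5209 ≈ 72.173
n + √(-4*768 + 222) = √5209 + √(-4*768 + 222) = √5209 + √(-3072 + 222) = √5209 + √(-2850) = √5209 + 5*I*√114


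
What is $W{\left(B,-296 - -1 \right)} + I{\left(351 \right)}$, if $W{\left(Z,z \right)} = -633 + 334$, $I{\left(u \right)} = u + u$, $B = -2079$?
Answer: $403$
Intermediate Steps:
$I{\left(u \right)} = 2 u$
$W{\left(Z,z \right)} = -299$
$W{\left(B,-296 - -1 \right)} + I{\left(351 \right)} = -299 + 2 \cdot 351 = -299 + 702 = 403$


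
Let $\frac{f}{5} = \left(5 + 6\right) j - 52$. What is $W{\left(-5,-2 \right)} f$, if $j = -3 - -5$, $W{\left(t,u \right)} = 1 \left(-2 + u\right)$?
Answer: $600$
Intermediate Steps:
$W{\left(t,u \right)} = -2 + u$
$j = 2$ ($j = -3 + 5 = 2$)
$f = -150$ ($f = 5 \left(\left(5 + 6\right) 2 - 52\right) = 5 \left(11 \cdot 2 - 52\right) = 5 \left(22 - 52\right) = 5 \left(-30\right) = -150$)
$W{\left(-5,-2 \right)} f = \left(-2 - 2\right) \left(-150\right) = \left(-4\right) \left(-150\right) = 600$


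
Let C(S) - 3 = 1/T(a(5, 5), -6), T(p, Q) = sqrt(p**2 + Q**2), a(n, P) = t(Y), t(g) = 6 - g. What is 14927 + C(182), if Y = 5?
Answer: 14930 + sqrt(37)/37 ≈ 14930.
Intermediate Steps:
a(n, P) = 1 (a(n, P) = 6 - 1*5 = 6 - 5 = 1)
T(p, Q) = sqrt(Q**2 + p**2)
C(S) = 3 + sqrt(37)/37 (C(S) = 3 + 1/(sqrt((-6)**2 + 1**2)) = 3 + 1/(sqrt(36 + 1)) = 3 + 1/(sqrt(37)) = 3 + sqrt(37)/37)
14927 + C(182) = 14927 + (3 + sqrt(37)/37) = 14930 + sqrt(37)/37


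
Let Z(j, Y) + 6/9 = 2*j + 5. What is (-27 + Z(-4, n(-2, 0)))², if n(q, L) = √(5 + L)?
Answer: 8464/9 ≈ 940.44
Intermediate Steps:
Z(j, Y) = 13/3 + 2*j (Z(j, Y) = -⅔ + (2*j + 5) = -⅔ + (5 + 2*j) = 13/3 + 2*j)
(-27 + Z(-4, n(-2, 0)))² = (-27 + (13/3 + 2*(-4)))² = (-27 + (13/3 - 8))² = (-27 - 11/3)² = (-92/3)² = 8464/9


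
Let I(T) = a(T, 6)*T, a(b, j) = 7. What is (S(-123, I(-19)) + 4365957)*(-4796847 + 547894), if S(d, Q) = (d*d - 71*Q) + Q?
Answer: -18654586255388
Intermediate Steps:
I(T) = 7*T
S(d, Q) = d**2 - 70*Q (S(d, Q) = (d**2 - 71*Q) + Q = d**2 - 70*Q)
(S(-123, I(-19)) + 4365957)*(-4796847 + 547894) = (((-123)**2 - 490*(-19)) + 4365957)*(-4796847 + 547894) = ((15129 - 70*(-133)) + 4365957)*(-4248953) = ((15129 + 9310) + 4365957)*(-4248953) = (24439 + 4365957)*(-4248953) = 4390396*(-4248953) = -18654586255388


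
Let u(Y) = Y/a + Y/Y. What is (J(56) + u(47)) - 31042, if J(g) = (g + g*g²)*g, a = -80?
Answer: 784527233/80 ≈ 9.8066e+6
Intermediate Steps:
u(Y) = 1 - Y/80 (u(Y) = Y/(-80) + Y/Y = Y*(-1/80) + 1 = -Y/80 + 1 = 1 - Y/80)
J(g) = g*(g + g³) (J(g) = (g + g³)*g = g*(g + g³))
(J(56) + u(47)) - 31042 = ((56² + 56⁴) + (1 - 1/80*47)) - 31042 = ((3136 + 9834496) + (1 - 47/80)) - 31042 = (9837632 + 33/80) - 31042 = 787010593/80 - 31042 = 784527233/80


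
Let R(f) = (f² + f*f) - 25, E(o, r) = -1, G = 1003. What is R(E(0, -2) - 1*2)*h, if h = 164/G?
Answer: -1148/1003 ≈ -1.1446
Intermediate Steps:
R(f) = -25 + 2*f² (R(f) = (f² + f²) - 25 = 2*f² - 25 = -25 + 2*f²)
h = 164/1003 ≈ 0.16351
R(E(0, -2) - 1*2)*h = (-25 + 2*(-1 - 1*2)²)*(164/1003) = (-25 + 2*(-1 - 2)²)*(164/1003) = (-25 + 2*(-3)²)*(164/1003) = (-25 + 2*9)*(164/1003) = (-25 + 18)*(164/1003) = -7*164/1003 = -1148/1003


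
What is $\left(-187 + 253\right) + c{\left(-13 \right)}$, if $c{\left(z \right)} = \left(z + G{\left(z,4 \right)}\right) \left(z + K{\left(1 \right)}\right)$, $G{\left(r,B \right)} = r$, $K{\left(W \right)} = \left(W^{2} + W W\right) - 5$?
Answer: $482$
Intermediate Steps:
$K{\left(W \right)} = -5 + 2 W^{2}$ ($K{\left(W \right)} = \left(W^{2} + W^{2}\right) - 5 = 2 W^{2} - 5 = -5 + 2 W^{2}$)
$c{\left(z \right)} = 2 z \left(-3 + z\right)$ ($c{\left(z \right)} = \left(z + z\right) \left(z - \left(5 - 2 \cdot 1^{2}\right)\right) = 2 z \left(z + \left(-5 + 2 \cdot 1\right)\right) = 2 z \left(z + \left(-5 + 2\right)\right) = 2 z \left(z - 3\right) = 2 z \left(-3 + z\right)$)
$\left(-187 + 253\right) + c{\left(-13 \right)} = \left(-187 + 253\right) + 2 \left(-13\right) \left(-3 - 13\right) = 66 + 2 \left(-13\right) \left(-16\right) = 66 + 416 = 482$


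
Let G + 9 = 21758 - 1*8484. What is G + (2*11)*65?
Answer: 14695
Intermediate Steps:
G = 13265 (G = -9 + (21758 - 1*8484) = -9 + (21758 - 8484) = -9 + 13274 = 13265)
G + (2*11)*65 = 13265 + (2*11)*65 = 13265 + 22*65 = 13265 + 1430 = 14695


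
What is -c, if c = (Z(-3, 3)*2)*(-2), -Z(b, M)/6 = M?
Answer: -72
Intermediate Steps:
Z(b, M) = -6*M
c = 72 (c = (-6*3*2)*(-2) = -18*2*(-2) = -36*(-2) = 72)
-c = -1*72 = -72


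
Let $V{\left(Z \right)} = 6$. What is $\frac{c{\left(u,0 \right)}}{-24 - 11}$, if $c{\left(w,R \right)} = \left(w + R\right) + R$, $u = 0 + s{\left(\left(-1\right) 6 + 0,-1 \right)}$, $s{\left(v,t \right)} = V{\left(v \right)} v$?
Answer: $\frac{36}{35} \approx 1.0286$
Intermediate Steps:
$s{\left(v,t \right)} = 6 v$
$u = -36$ ($u = 0 + 6 \left(\left(-1\right) 6 + 0\right) = 0 + 6 \left(-6 + 0\right) = 0 + 6 \left(-6\right) = 0 - 36 = -36$)
$c{\left(w,R \right)} = w + 2 R$ ($c{\left(w,R \right)} = \left(R + w\right) + R = w + 2 R$)
$\frac{c{\left(u,0 \right)}}{-24 - 11} = \frac{-36 + 2 \cdot 0}{-24 - 11} = \frac{-36 + 0}{-35} = \left(-36\right) \left(- \frac{1}{35}\right) = \frac{36}{35}$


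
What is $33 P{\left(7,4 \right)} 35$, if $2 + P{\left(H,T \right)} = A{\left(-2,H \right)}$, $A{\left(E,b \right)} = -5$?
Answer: $-8085$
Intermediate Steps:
$P{\left(H,T \right)} = -7$ ($P{\left(H,T \right)} = -2 - 5 = -7$)
$33 P{\left(7,4 \right)} 35 = 33 \left(-7\right) 35 = \left(-231\right) 35 = -8085$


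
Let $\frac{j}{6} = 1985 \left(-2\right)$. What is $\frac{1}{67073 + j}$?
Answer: $\frac{1}{43253} \approx 2.312 \cdot 10^{-5}$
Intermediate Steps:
$j = -23820$ ($j = 6 \cdot 1985 \left(-2\right) = 6 \left(-3970\right) = -23820$)
$\frac{1}{67073 + j} = \frac{1}{67073 - 23820} = \frac{1}{43253}$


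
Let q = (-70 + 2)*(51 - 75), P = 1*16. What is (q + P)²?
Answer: 2715904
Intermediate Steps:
P = 16
q = 1632 (q = -68*(-24) = 1632)
(q + P)² = (1632 + 16)² = 1648² = 2715904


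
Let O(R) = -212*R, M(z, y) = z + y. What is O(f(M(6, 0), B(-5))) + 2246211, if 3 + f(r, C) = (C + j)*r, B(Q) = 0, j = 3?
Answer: 2243031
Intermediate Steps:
M(z, y) = y + z
f(r, C) = -3 + r*(3 + C) (f(r, C) = -3 + (C + 3)*r = -3 + (3 + C)*r = -3 + r*(3 + C))
O(f(M(6, 0), B(-5))) + 2246211 = -212*(-3 + 3*(0 + 6) + 0*(0 + 6)) + 2246211 = -212*(-3 + 3*6 + 0*6) + 2246211 = -212*(-3 + 18 + 0) + 2246211 = -212*15 + 2246211 = -3180 + 2246211 = 2243031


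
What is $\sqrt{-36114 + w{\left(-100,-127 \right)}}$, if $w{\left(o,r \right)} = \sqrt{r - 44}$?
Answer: $\sqrt{-36114 + 3 i \sqrt{19}} \approx 0.0344 + 190.04 i$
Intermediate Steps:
$w{\left(o,r \right)} = \sqrt{-44 + r}$
$\sqrt{-36114 + w{\left(-100,-127 \right)}} = \sqrt{-36114 + \sqrt{-44 - 127}} = \sqrt{-36114 + \sqrt{-171}} = \sqrt{-36114 + 3 i \sqrt{19}}$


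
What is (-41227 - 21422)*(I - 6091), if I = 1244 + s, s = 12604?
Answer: -485968293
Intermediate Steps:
I = 13848 (I = 1244 + 12604 = 13848)
(-41227 - 21422)*(I - 6091) = (-41227 - 21422)*(13848 - 6091) = -62649*7757 = -485968293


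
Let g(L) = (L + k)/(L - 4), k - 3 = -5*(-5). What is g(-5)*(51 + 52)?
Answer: -2369/9 ≈ -263.22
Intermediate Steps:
k = 28 (k = 3 - 5*(-5) = 3 + 25 = 28)
g(L) = (28 + L)/(-4 + L) (g(L) = (L + 28)/(L - 4) = (28 + L)/(-4 + L))
g(-5)*(51 + 52) = ((28 - 5)/(-4 - 5))*(51 + 52) = (23/(-9))*103 = -⅑*23*103 = -23/9*103 = -2369/9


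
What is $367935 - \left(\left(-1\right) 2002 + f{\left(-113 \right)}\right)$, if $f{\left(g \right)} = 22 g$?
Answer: $372423$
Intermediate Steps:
$367935 - \left(\left(-1\right) 2002 + f{\left(-113 \right)}\right) = 367935 - \left(\left(-1\right) 2002 + 22 \left(-113\right)\right) = 367935 - \left(-2002 - 2486\right) = 367935 - -4488 = 367935 + 4488 = 372423$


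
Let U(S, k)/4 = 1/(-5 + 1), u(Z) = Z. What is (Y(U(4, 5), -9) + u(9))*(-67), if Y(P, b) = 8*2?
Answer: -1675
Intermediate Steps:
U(S, k) = -1 (U(S, k) = 4/(-5 + 1) = 4/(-4) = 4*(-¼) = -1)
Y(P, b) = 16
(Y(U(4, 5), -9) + u(9))*(-67) = (16 + 9)*(-67) = 25*(-67) = -1675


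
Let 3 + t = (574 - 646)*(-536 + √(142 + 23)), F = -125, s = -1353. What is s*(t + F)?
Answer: -52041792 + 97416*√165 ≈ -5.0790e+7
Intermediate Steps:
t = 38589 - 72*√165 (t = -3 + (574 - 646)*(-536 + √(142 + 23)) = -3 - 72*(-536 + √165) = -3 + (38592 - 72*√165) = 38589 - 72*√165 ≈ 37664.)
s*(t + F) = -1353*((38589 - 72*√165) - 125) = -1353*(38464 - 72*√165) = -52041792 + 97416*√165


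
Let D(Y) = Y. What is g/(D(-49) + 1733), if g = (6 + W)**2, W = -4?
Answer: 1/421 ≈ 0.0023753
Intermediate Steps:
g = 4 (g = (6 - 4)**2 = 2**2 = 4)
g/(D(-49) + 1733) = 4/(-49 + 1733) = 4/1684 = (1/1684)*4 = 1/421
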